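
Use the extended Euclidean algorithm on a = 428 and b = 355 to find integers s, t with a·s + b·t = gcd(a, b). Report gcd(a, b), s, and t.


Euclidean algorithm on (428, 355) — divide until remainder is 0:
  428 = 1 · 355 + 73
  355 = 4 · 73 + 63
  73 = 1 · 63 + 10
  63 = 6 · 10 + 3
  10 = 3 · 3 + 1
  3 = 3 · 1 + 0
gcd(428, 355) = 1.
Track Bezout coefficients alongside the remainders: start with r₀ = 428 = a·1 + b·0 (s = 1, t = 0) and r₁ = 355 = a·0 + b·1 (s = 0, t = 1); each new remainder r_{k+1} = r_{k-1} − q_k·r_k inherits s_{k+1} = s_{k-1} − q_k·s_k, t_{k+1} = t_{k-1} − q_k·t_k, so r_k = a·s_k + b·t_k at every step:
  q = 1: r = 73, s = 1 − 1·0 = 1, t = 0 − 1·1 = -1  (check: 428·1 + 355·(-1) = 73)
  q = 4: r = 63, s = 0 − 4·1 = -4, t = 1 − 4·(-1) = 5  (check: 428·(-4) + 355·5 = 63)
  q = 1: r = 10, s = 1 − 1·(-4) = 5, t = -1 − 1·5 = -6  (check: 428·5 + 355·(-6) = 10)
  q = 6: r = 3, s = -4 − 6·5 = -34, t = 5 − 6·(-6) = 41  (check: 428·(-34) + 355·41 = 3)
  q = 3: r = 1, s = 5 − 3·(-34) = 107, t = -6 − 3·41 = -129  (check: 428·107 + 355·(-129) = 1)
The row with r = 1 (the gcd) gives the Bezout coefficients s = 107, t = -129.
Result: 428 · (107) + 355 · (-129) = 1.

gcd(428, 355) = 1; s = 107, t = -129 (check: 428·107 + 355·(-129) = 1).


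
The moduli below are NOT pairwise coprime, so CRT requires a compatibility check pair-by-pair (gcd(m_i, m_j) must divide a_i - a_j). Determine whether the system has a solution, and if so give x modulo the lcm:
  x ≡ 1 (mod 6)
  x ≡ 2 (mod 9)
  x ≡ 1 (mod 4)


Moduli 6, 9, 4 are not pairwise coprime, so CRT works modulo lcm(m_i) when all pairwise compatibility conditions hold.
Pairwise compatibility: gcd(m_i, m_j) must divide a_i - a_j for every pair.
Merge one congruence at a time:
  Start: x ≡ 1 (mod 6).
  Combine with x ≡ 2 (mod 9): gcd(6, 9) = 3, and 2 - 1 = 1 is NOT divisible by 3.
    ⇒ system is inconsistent (no integer solution).

No solution (the system is inconsistent).


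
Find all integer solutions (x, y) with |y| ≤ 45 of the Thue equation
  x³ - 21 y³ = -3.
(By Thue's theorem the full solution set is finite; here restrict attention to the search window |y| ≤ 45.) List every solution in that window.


The equation is x³ - 21y³ = -3. For fixed y, x³ = 21·y³ − 3, so a solution requires the RHS to be a perfect cube.
Strategy: iterate y from -45 to 45, compute RHS = 21·y³ − 3, and check whether it is a (positive or negative) perfect cube.
Check small values of y:
  y = 0: RHS = -3 is not a perfect cube.
  y = 1: RHS = 18 is not a perfect cube.
  y = -1: RHS = -24 is not a perfect cube.
  y = 2: RHS = 165 is not a perfect cube.
  y = -2: RHS = -171 is not a perfect cube.
  y = 3: RHS = 564 is not a perfect cube.
  y = -3: RHS = -570 is not a perfect cube.
Continuing the search up to |y| = 45 finds no solutions either.
No (x, y) in the scanned range satisfies the equation.

No integer solutions with |y| ≤ 45.


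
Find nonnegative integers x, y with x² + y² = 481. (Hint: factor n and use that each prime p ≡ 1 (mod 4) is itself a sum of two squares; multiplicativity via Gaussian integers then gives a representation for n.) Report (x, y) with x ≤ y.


Step 1: Factor n = 481 = 13 · 37.
Step 2: Check the mod-4 condition on each prime factor: 13 ≡ 1 (mod 4), exponent 1; 37 ≡ 1 (mod 4), exponent 1.
All primes ≡ 3 (mod 4) appear to even exponent (or don't appear), so by the two-squares theorem n IS expressible as a sum of two squares.
Step 3: Build a representation. Here n = 13 · 37 is a product of primes ≡ 1 (mod 4). Each prime p ≡ 1 (mod 4) is itself a sum of two squares; find a² by testing p − a² for a perfect square:
  13: 13 − 1² = 12, 13 − 2² = 9 = 3² ⇒ 13 = 2² + 3².
  37: 37 − 1² = 36 = 6² ⇒ 37 = 1² + 6².
  Combine using the Brahmagupta–Fibonacci identity (a² + b²)(c² + d²) = (ac − bd)² + (ad + bc)² = (ac + bd)² + (ad − bc)²:
  13 · 37 = 481: from (2² + 3²)(1² + 6²), take (2·1 − 3·6, 2·6 + 3·1) = (2 − 18, 12 + 3) = (-16, 15); dropping signs (only squares matter) gives (16, 15); check 16² + 15² = 256 + 225 = 481 ✓.
Step 4: Order so x ≤ y and verify: 15² + 16² = 225 + 256 = 481 = n. ✓

n = 481 = 15² + 16² (one valid representation with x ≤ y).


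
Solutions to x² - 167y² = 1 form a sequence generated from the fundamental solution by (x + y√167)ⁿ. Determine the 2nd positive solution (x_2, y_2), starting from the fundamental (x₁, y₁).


Step 1: Find the fundamental solution (x₁, y₁) of x² - 167y² = 1.
  Expand √167 as a continued fraction. a₀ = ⌊√167⌋ = 12; iterate m_{k+1} = d_k·a_k − m_k, d_{k+1} = (167 − m_{k+1}²)/d_k, a_{k+1} = ⌊(a₀ + m_{k+1})/d_{k+1}⌋ (starting m₀ = 0, d₀ = 1), with convergents p_k = a_k·p_{k-1} + p_{k-2}, q_k = a_k·q_{k-1} + q_{k-2} (p₋₁ = 1, q₋₁ = 0):
  k = 0: a₀ = 12; p₀/q₀ = 12/1; p₀² − 167·q₀² = 144 − 167 = -23.
  k = 1: m = 12, d = 23, a = ⌊(12 + 12)/23⌋ = 1; p/q = (1·12 + 1)/(1·1 + 0) = 13/1; p² − 167·q² = 169 − 167 = 2.
  k = 2: m = 11, d = 2, a = ⌊(12 + 11)/2⌋ = 11; p/q = (11·13 + 12)/(11·1 + 1) = 155/12; p² − 167·q² = 24025 − 24048 = -23.
  k = 3: m = 11, d = 23, a = ⌊(12 + 11)/23⌋ = 1; p/q = (1·155 + 13)/(1·12 + 1) = 168/13; p² − 167·q² = 28224 − 28223 = 1.
  The first convergent with p² − 167·q² = 1 gives the fundamental solution (x₁, y₁) = (168, 13).
Step 2: Apply the recurrence (x_{n+1}, y_{n+1}) = (x₁x_n + 167y₁y_n, x₁y_n + y₁x_n) repeatedly.
  From (x_1, y_1) = (168, 13): x_2 = 168·168 + 167·13·13 = 56447; y_2 = 168·13 + 13·168 = 4368.
Step 3: Verify x_2² - 167·y_2² = 3186263809 - 3186263808 = 1 (should be 1). ✓

(x_1, y_1) = (168, 13); (x_2, y_2) = (56447, 4368).


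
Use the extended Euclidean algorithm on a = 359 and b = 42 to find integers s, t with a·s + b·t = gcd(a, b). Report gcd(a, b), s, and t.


Euclidean algorithm on (359, 42) — divide until remainder is 0:
  359 = 8 · 42 + 23
  42 = 1 · 23 + 19
  23 = 1 · 19 + 4
  19 = 4 · 4 + 3
  4 = 1 · 3 + 1
  3 = 3 · 1 + 0
gcd(359, 42) = 1.
Track Bezout coefficients alongside the remainders: start with r₀ = 359 = a·1 + b·0 (s = 1, t = 0) and r₁ = 42 = a·0 + b·1 (s = 0, t = 1); each new remainder r_{k+1} = r_{k-1} − q_k·r_k inherits s_{k+1} = s_{k-1} − q_k·s_k, t_{k+1} = t_{k-1} − q_k·t_k, so r_k = a·s_k + b·t_k at every step:
  q = 8: r = 23, s = 1 − 8·0 = 1, t = 0 − 8·1 = -8  (check: 359·1 + 42·(-8) = 23)
  q = 1: r = 19, s = 0 − 1·1 = -1, t = 1 − 1·(-8) = 9  (check: 359·(-1) + 42·9 = 19)
  q = 1: r = 4, s = 1 − 1·(-1) = 2, t = -8 − 1·9 = -17  (check: 359·2 + 42·(-17) = 4)
  q = 4: r = 3, s = -1 − 4·2 = -9, t = 9 − 4·(-17) = 77  (check: 359·(-9) + 42·77 = 3)
  q = 1: r = 1, s = 2 − 1·(-9) = 11, t = -17 − 1·77 = -94  (check: 359·11 + 42·(-94) = 1)
The row with r = 1 (the gcd) gives the Bezout coefficients s = 11, t = -94.
Result: 359 · (11) + 42 · (-94) = 1.

gcd(359, 42) = 1; s = 11, t = -94 (check: 359·11 + 42·(-94) = 1).


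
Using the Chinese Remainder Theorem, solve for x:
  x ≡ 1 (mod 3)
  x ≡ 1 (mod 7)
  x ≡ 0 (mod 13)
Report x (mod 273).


Moduli 3, 7, 13 are pairwise coprime; by CRT there is a unique solution modulo M = 3 · 7 · 13 = 273.
Solve pairwise, accumulating the modulus:
  Start with x ≡ 1 (mod 3).
  Combine with x ≡ 1 (mod 7): since gcd(3, 7) = 1, we get a unique residue mod 21.
    Write x = 1 + 3·t and substitute into x ≡ 1 (mod 7): 3·t ≡ 1 − 1 = 0 (mod 7).
    The inverse of 3 mod 7 is 5 (since 3·5 = 15 = 2·7 + 1), so t ≡ 5·0 = 0 ≡ 0 (mod 7).
    Then x = 1 + 3·0 = 1, valid modulo lcm(3, 7) = 21: x ≡ 1 (mod 21).
  Combine with x ≡ 0 (mod 13): since gcd(21, 13) = 1, we get a unique residue mod 273.
    Write x = 1 + 21·t and substitute into x ≡ 0 (mod 13): 21·t ≡ 0 − 1 = -1 (mod 13).
    Reduce coefficients mod 13: 8·t ≡ 12 (mod 13).
    The inverse of 8 mod 13 is 5 (since 8·5 = 40 = 3·13 + 1), so t ≡ 5·12 = 60 ≡ 8 (mod 13).
    Then x = 1 + 21·8 = 169, valid modulo lcm(21, 13) = 273: x ≡ 169 (mod 273).
Verify: 169 mod 3 = 1 ✓, 169 mod 7 = 1 ✓, 169 mod 13 = 0 ✓.

x ≡ 169 (mod 273).


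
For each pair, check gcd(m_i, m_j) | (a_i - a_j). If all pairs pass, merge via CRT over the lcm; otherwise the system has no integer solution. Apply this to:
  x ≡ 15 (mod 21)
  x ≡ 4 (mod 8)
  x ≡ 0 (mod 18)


Moduli 21, 8, 18 are not pairwise coprime, so CRT works modulo lcm(m_i) when all pairwise compatibility conditions hold.
Pairwise compatibility: gcd(m_i, m_j) must divide a_i - a_j for every pair.
Merge one congruence at a time:
  Start: x ≡ 15 (mod 21).
  Combine with x ≡ 4 (mod 8): gcd(21, 8) = 1; 4 - 15 = -11, which IS divisible by 1, so compatible.
    Write x = 15 + 21·t and substitute into x ≡ 4 (mod 8): 21·t ≡ 4 − 15 = -11 (mod 8).
    Reduce coefficients mod 8: 5·t ≡ 5 (mod 8).
    The inverse of 5 mod 8 is 5 (since 5·5 = 25 = 3·8 + 1), so t ≡ 5·5 = 25 ≡ 1 (mod 8).
    Then x = 15 + 21·1 = 36, valid modulo lcm(21, 8) = 168: x ≡ 36 (mod 168).
  Combine with x ≡ 0 (mod 18): gcd(168, 18) = 6; 0 - 36 = -36, which IS divisible by 6, so compatible.
    Write x = 36 + 168·t and substitute into x ≡ 0 (mod 18): 168·t ≡ 0 − 36 = -36 (mod 18).
    Divide the congruence (and modulus) by g = 6: 28·t ≡ -6 (mod 3).
    Reduce coefficients mod 3: 1·t ≡ 0 (mod 3).
    So t ≡ 0 (mod 3).
    Then x = 36 + 168·0 = 36, valid modulo lcm(168, 18) = 504: x ≡ 36 (mod 504).
Verify: 36 mod 21 = 15, 36 mod 8 = 4, 36 mod 18 = 0.

x ≡ 36 (mod 504).


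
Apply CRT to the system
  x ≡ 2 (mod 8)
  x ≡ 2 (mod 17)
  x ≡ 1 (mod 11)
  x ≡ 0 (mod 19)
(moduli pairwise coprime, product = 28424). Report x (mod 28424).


Product of moduli M = 8 · 17 · 11 · 19 = 28424.
Merge one congruence at a time:
  Start: x ≡ 2 (mod 8).
  Combine with x ≡ 2 (mod 17); new modulus lcm = 136.
    Write x = 2 + 8·t and substitute into x ≡ 2 (mod 17): 8·t ≡ 2 − 2 = 0 (mod 17).
    The inverse of 8 mod 17 is 15 (since 8·15 = 120 = 7·17 + 1), so t ≡ 15·0 = 0 ≡ 0 (mod 17).
    Then x = 2 + 8·0 = 2, valid modulo lcm(8, 17) = 136: x ≡ 2 (mod 136).
  Combine with x ≡ 1 (mod 11); new modulus lcm = 1496.
    Write x = 2 + 136·t and substitute into x ≡ 1 (mod 11): 136·t ≡ 1 − 2 = -1 (mod 11).
    Reduce coefficients mod 11: 4·t ≡ 10 (mod 11).
    The inverse of 4 mod 11 is 3 (since 4·3 = 12 = 1·11 + 1), so t ≡ 3·10 = 30 ≡ 8 (mod 11).
    Then x = 2 + 136·8 = 1090, valid modulo lcm(136, 11) = 1496: x ≡ 1090 (mod 1496).
  Combine with x ≡ 0 (mod 19); new modulus lcm = 28424.
    Write x = 1090 + 1496·t and substitute into x ≡ 0 (mod 19): 1496·t ≡ 0 − 1090 = -1090 (mod 19).
    Reduce coefficients mod 19: 14·t ≡ 12 (mod 19).
    The inverse of 14 mod 19 is 15 (since 14·15 = 210 = 11·19 + 1), so t ≡ 15·12 = 180 ≡ 9 (mod 19).
    Then x = 1090 + 1496·9 = 14554, valid modulo lcm(1496, 19) = 28424: x ≡ 14554 (mod 28424).
Verify against each original: 14554 mod 8 = 2, 14554 mod 17 = 2, 14554 mod 11 = 1, 14554 mod 19 = 0.

x ≡ 14554 (mod 28424).


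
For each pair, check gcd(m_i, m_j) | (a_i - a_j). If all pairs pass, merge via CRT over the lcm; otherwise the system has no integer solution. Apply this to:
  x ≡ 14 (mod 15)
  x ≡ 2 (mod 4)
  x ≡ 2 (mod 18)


Moduli 15, 4, 18 are not pairwise coprime, so CRT works modulo lcm(m_i) when all pairwise compatibility conditions hold.
Pairwise compatibility: gcd(m_i, m_j) must divide a_i - a_j for every pair.
Merge one congruence at a time:
  Start: x ≡ 14 (mod 15).
  Combine with x ≡ 2 (mod 4): gcd(15, 4) = 1; 2 - 14 = -12, which IS divisible by 1, so compatible.
    Write x = 14 + 15·t and substitute into x ≡ 2 (mod 4): 15·t ≡ 2 − 14 = -12 (mod 4).
    Reduce coefficients mod 4: 3·t ≡ 0 (mod 4).
    The inverse of 3 mod 4 is 3 (since 3·3 = 9 = 2·4 + 1), so t ≡ 3·0 = 0 ≡ 0 (mod 4).
    Then x = 14 + 15·0 = 14, valid modulo lcm(15, 4) = 60: x ≡ 14 (mod 60).
  Combine with x ≡ 2 (mod 18): gcd(60, 18) = 6; 2 - 14 = -12, which IS divisible by 6, so compatible.
    Write x = 14 + 60·t and substitute into x ≡ 2 (mod 18): 60·t ≡ 2 − 14 = -12 (mod 18).
    Divide the congruence (and modulus) by g = 6: 10·t ≡ -2 (mod 3).
    Reduce coefficients mod 3: 1·t ≡ 1 (mod 3).
    So t ≡ 1 (mod 3).
    Then x = 14 + 60·1 = 74, valid modulo lcm(60, 18) = 180: x ≡ 74 (mod 180).
Verify: 74 mod 15 = 14, 74 mod 4 = 2, 74 mod 18 = 2.

x ≡ 74 (mod 180).


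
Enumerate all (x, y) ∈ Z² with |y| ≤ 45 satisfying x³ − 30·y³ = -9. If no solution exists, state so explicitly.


The equation is x³ - 30y³ = -9. For fixed y, x³ = 30·y³ − 9, so a solution requires the RHS to be a perfect cube.
Strategy: iterate y from -45 to 45, compute RHS = 30·y³ − 9, and check whether it is a (positive or negative) perfect cube.
Check small values of y:
  y = 0: RHS = -9 is not a perfect cube.
  y = 1: RHS = 21 is not a perfect cube.
  y = -1: RHS = -39 is not a perfect cube.
  y = 2: RHS = 231 is not a perfect cube.
  y = -2: RHS = -249 is not a perfect cube.
  y = 3: RHS = 801 is not a perfect cube.
  y = -3: RHS = -819 is not a perfect cube.
Continuing the search up to |y| = 45 finds no solutions either.
No (x, y) in the scanned range satisfies the equation.

No integer solutions with |y| ≤ 45.


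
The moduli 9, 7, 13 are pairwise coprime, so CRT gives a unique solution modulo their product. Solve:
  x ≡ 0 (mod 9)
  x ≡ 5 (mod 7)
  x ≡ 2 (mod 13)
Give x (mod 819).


Moduli 9, 7, 13 are pairwise coprime; by CRT there is a unique solution modulo M = 9 · 7 · 13 = 819.
Solve pairwise, accumulating the modulus:
  Start with x ≡ 0 (mod 9).
  Combine with x ≡ 5 (mod 7): since gcd(9, 7) = 1, we get a unique residue mod 63.
    Write x = 0 + 9·t and substitute into x ≡ 5 (mod 7): 9·t ≡ 5 − 0 = 5 (mod 7).
    Reduce coefficients mod 7: 2·t ≡ 5 (mod 7).
    The inverse of 2 mod 7 is 4 (since 2·4 = 8 = 1·7 + 1), so t ≡ 4·5 = 20 ≡ 6 (mod 7).
    Then x = 0 + 9·6 = 54, valid modulo lcm(9, 7) = 63: x ≡ 54 (mod 63).
  Combine with x ≡ 2 (mod 13): since gcd(63, 13) = 1, we get a unique residue mod 819.
    Write x = 54 + 63·t and substitute into x ≡ 2 (mod 13): 63·t ≡ 2 − 54 = -52 (mod 13).
    Reduce coefficients mod 13: 11·t ≡ 0 (mod 13).
    The inverse of 11 mod 13 is 6 (since 11·6 = 66 = 5·13 + 1), so t ≡ 6·0 = 0 ≡ 0 (mod 13).
    Then x = 54 + 63·0 = 54, valid modulo lcm(63, 13) = 819: x ≡ 54 (mod 819).
Verify: 54 mod 9 = 0 ✓, 54 mod 7 = 5 ✓, 54 mod 13 = 2 ✓.

x ≡ 54 (mod 819).


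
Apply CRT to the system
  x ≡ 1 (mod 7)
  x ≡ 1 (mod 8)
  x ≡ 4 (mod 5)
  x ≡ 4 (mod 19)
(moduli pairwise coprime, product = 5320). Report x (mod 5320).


Product of moduli M = 7 · 8 · 5 · 19 = 5320.
Merge one congruence at a time:
  Start: x ≡ 1 (mod 7).
  Combine with x ≡ 1 (mod 8); new modulus lcm = 56.
    Write x = 1 + 7·t and substitute into x ≡ 1 (mod 8): 7·t ≡ 1 − 1 = 0 (mod 8).
    The inverse of 7 mod 8 is 7 (since 7·7 = 49 = 6·8 + 1), so t ≡ 7·0 = 0 ≡ 0 (mod 8).
    Then x = 1 + 7·0 = 1, valid modulo lcm(7, 8) = 56: x ≡ 1 (mod 56).
  Combine with x ≡ 4 (mod 5); new modulus lcm = 280.
    Write x = 1 + 56·t and substitute into x ≡ 4 (mod 5): 56·t ≡ 4 − 1 = 3 (mod 5).
    Reduce coefficients mod 5: 1·t ≡ 3 (mod 5).
    So t ≡ 3 (mod 5).
    Then x = 1 + 56·3 = 169, valid modulo lcm(56, 5) = 280: x ≡ 169 (mod 280).
  Combine with x ≡ 4 (mod 19); new modulus lcm = 5320.
    Write x = 169 + 280·t and substitute into x ≡ 4 (mod 19): 280·t ≡ 4 − 169 = -165 (mod 19).
    Reduce coefficients mod 19: 14·t ≡ 6 (mod 19).
    The inverse of 14 mod 19 is 15 (since 14·15 = 210 = 11·19 + 1), so t ≡ 15·6 = 90 ≡ 14 (mod 19).
    Then x = 169 + 280·14 = 4089, valid modulo lcm(280, 19) = 5320: x ≡ 4089 (mod 5320).
Verify against each original: 4089 mod 7 = 1, 4089 mod 8 = 1, 4089 mod 5 = 4, 4089 mod 19 = 4.

x ≡ 4089 (mod 5320).


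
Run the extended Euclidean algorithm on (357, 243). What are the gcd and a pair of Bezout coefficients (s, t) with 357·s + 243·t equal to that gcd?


Euclidean algorithm on (357, 243) — divide until remainder is 0:
  357 = 1 · 243 + 114
  243 = 2 · 114 + 15
  114 = 7 · 15 + 9
  15 = 1 · 9 + 6
  9 = 1 · 6 + 3
  6 = 2 · 3 + 0
gcd(357, 243) = 3.
Track Bezout coefficients alongside the remainders: start with r₀ = 357 = a·1 + b·0 (s = 1, t = 0) and r₁ = 243 = a·0 + b·1 (s = 0, t = 1); each new remainder r_{k+1} = r_{k-1} − q_k·r_k inherits s_{k+1} = s_{k-1} − q_k·s_k, t_{k+1} = t_{k-1} − q_k·t_k, so r_k = a·s_k + b·t_k at every step:
  q = 1: r = 114, s = 1 − 1·0 = 1, t = 0 − 1·1 = -1  (check: 357·1 + 243·(-1) = 114)
  q = 2: r = 15, s = 0 − 2·1 = -2, t = 1 − 2·(-1) = 3  (check: 357·(-2) + 243·3 = 15)
  q = 7: r = 9, s = 1 − 7·(-2) = 15, t = -1 − 7·3 = -22  (check: 357·15 + 243·(-22) = 9)
  q = 1: r = 6, s = -2 − 1·15 = -17, t = 3 − 1·(-22) = 25  (check: 357·(-17) + 243·25 = 6)
  q = 1: r = 3, s = 15 − 1·(-17) = 32, t = -22 − 1·25 = -47  (check: 357·32 + 243·(-47) = 3)
The row with r = 3 (the gcd) gives the Bezout coefficients s = 32, t = -47.
Result: 357 · (32) + 243 · (-47) = 3.

gcd(357, 243) = 3; s = 32, t = -47 (check: 357·32 + 243·(-47) = 3).


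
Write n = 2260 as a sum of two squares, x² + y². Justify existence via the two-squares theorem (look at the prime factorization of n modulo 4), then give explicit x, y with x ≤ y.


Step 1: Factor n = 2260 = 2^2 · 5 · 113.
Step 2: Check the mod-4 condition on each prime factor: 2 = 2 (special); 5 ≡ 1 (mod 4), exponent 1; 113 ≡ 1 (mod 4), exponent 1.
All primes ≡ 3 (mod 4) appear to even exponent (or don't appear), so by the two-squares theorem n IS expressible as a sum of two squares.
Step 3: Build a representation. Group n = k² · m with k = 2 and m = 5 · 113 = 565 (a product of primes ≡ 1 (mod 4)); a representation of m scales to one of n via (k·x)² + (k·y)² = k²(x² + y²). Each prime p ≡ 1 (mod 4) is itself a sum of two squares; find a² by testing p − a² for a perfect square:
  5: 5 − 1² = 4 = 2² ⇒ 5 = 1² + 2².
  113: 113 − 1² = 112, 113 − 2² = 109, 113 − 3² = 104, 113 − 4² = 97, 113 − 5² = 88, 113 − 6² = 77, 113 − 7² = 64 = 8² ⇒ 113 = 7² + 8².
  Combine using the Brahmagupta–Fibonacci identity (a² + b²)(c² + d²) = (ac − bd)² + (ad + bc)² = (ac + bd)² + (ad − bc)²:
  5 · 113 = 565: from (1² + 2²)(7² + 8²), take (1·7 − 2·8, 1·8 + 2·7) = (7 − 16, 8 + 14) = (-9, 22); dropping signs (only squares matter) gives (9, 22); check 9² + 22² = 81 + 484 = 565 ✓.
  Scale by k = 2: (2·9, 2·22) = (18, 44).
Step 4: Order so x ≤ y and verify: 18² + 44² = 324 + 1936 = 2260 = n. ✓

n = 2260 = 18² + 44² (one valid representation with x ≤ y).


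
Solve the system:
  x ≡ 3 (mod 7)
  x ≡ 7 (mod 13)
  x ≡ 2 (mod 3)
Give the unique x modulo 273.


Moduli 7, 13, 3 are pairwise coprime; by CRT there is a unique solution modulo M = 7 · 13 · 3 = 273.
Solve pairwise, accumulating the modulus:
  Start with x ≡ 3 (mod 7).
  Combine with x ≡ 7 (mod 13): since gcd(7, 13) = 1, we get a unique residue mod 91.
    Write x = 3 + 7·t and substitute into x ≡ 7 (mod 13): 7·t ≡ 7 − 3 = 4 (mod 13).
    The inverse of 7 mod 13 is 2 (since 7·2 = 14 = 1·13 + 1), so t ≡ 2·4 = 8 ≡ 8 (mod 13).
    Then x = 3 + 7·8 = 59, valid modulo lcm(7, 13) = 91: x ≡ 59 (mod 91).
  Combine with x ≡ 2 (mod 3): since gcd(91, 3) = 1, we get a unique residue mod 273.
    Write x = 59 + 91·t and substitute into x ≡ 2 (mod 3): 91·t ≡ 2 − 59 = -57 (mod 3).
    Reduce coefficients mod 3: 1·t ≡ 0 (mod 3).
    So t ≡ 0 (mod 3).
    Then x = 59 + 91·0 = 59, valid modulo lcm(91, 3) = 273: x ≡ 59 (mod 273).
Verify: 59 mod 7 = 3 ✓, 59 mod 13 = 7 ✓, 59 mod 3 = 2 ✓.

x ≡ 59 (mod 273).


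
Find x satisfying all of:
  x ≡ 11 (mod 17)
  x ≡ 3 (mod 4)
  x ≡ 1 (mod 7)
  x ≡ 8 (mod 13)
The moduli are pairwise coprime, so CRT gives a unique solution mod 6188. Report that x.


Product of moduli M = 17 · 4 · 7 · 13 = 6188.
Merge one congruence at a time:
  Start: x ≡ 11 (mod 17).
  Combine with x ≡ 3 (mod 4); new modulus lcm = 68.
    Write x = 11 + 17·t and substitute into x ≡ 3 (mod 4): 17·t ≡ 3 − 11 = -8 (mod 4).
    Reduce coefficients mod 4: 1·t ≡ 0 (mod 4).
    So t ≡ 0 (mod 4).
    Then x = 11 + 17·0 = 11, valid modulo lcm(17, 4) = 68: x ≡ 11 (mod 68).
  Combine with x ≡ 1 (mod 7); new modulus lcm = 476.
    Write x = 11 + 68·t and substitute into x ≡ 1 (mod 7): 68·t ≡ 1 − 11 = -10 (mod 7).
    Reduce coefficients mod 7: 5·t ≡ 4 (mod 7).
    The inverse of 5 mod 7 is 3 (since 5·3 = 15 = 2·7 + 1), so t ≡ 3·4 = 12 ≡ 5 (mod 7).
    Then x = 11 + 68·5 = 351, valid modulo lcm(68, 7) = 476: x ≡ 351 (mod 476).
  Combine with x ≡ 8 (mod 13); new modulus lcm = 6188.
    Write x = 351 + 476·t and substitute into x ≡ 8 (mod 13): 476·t ≡ 8 − 351 = -343 (mod 13).
    Reduce coefficients mod 13: 8·t ≡ 8 (mod 13).
    The inverse of 8 mod 13 is 5 (since 8·5 = 40 = 3·13 + 1), so t ≡ 5·8 = 40 ≡ 1 (mod 13).
    Then x = 351 + 476·1 = 827, valid modulo lcm(476, 13) = 6188: x ≡ 827 (mod 6188).
Verify against each original: 827 mod 17 = 11, 827 mod 4 = 3, 827 mod 7 = 1, 827 mod 13 = 8.

x ≡ 827 (mod 6188).


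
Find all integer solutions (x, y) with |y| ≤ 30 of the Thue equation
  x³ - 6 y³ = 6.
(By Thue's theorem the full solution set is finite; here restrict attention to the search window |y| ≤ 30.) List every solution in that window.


The equation is x³ - 6y³ = 6. For fixed y, x³ = 6·y³ + 6, so a solution requires the RHS to be a perfect cube.
Strategy: iterate y from -30 to 30, compute RHS = 6·y³ + 6, and check whether it is a (positive or negative) perfect cube.
Check small values of y:
  y = 0: RHS = 6 is not a perfect cube.
  y = 1: RHS = 12 is not a perfect cube.
  y = -1: RHS = 0 = (0)³ ⇒ x = 0 works.
  y = 2: RHS = 54 is not a perfect cube.
  y = -2: RHS = -42 is not a perfect cube.
  y = 3: RHS = 168 is not a perfect cube.
  y = -3: RHS = -156 is not a perfect cube.
Continuing the search up to |y| = 30 finds no further solutions beyond those listed.
Collected solutions: (0, -1).

Solutions (with |y| ≤ 30): (0, -1).


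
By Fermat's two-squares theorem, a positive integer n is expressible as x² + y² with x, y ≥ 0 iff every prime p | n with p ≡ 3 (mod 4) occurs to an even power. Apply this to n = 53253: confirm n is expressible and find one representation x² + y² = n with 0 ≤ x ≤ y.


Step 1: Factor n = 53253 = 3^2 · 61 · 97.
Step 2: Check the mod-4 condition on each prime factor: 3 ≡ 3 (mod 4), exponent 2 (must be even); 61 ≡ 1 (mod 4), exponent 1; 97 ≡ 1 (mod 4), exponent 1.
All primes ≡ 3 (mod 4) appear to even exponent (or don't appear), so by the two-squares theorem n IS expressible as a sum of two squares.
Step 3: Build a representation. Group n = k² · m with k = 3 and m = 61 · 97 = 5917 (a product of primes ≡ 1 (mod 4)); a representation of m scales to one of n via (k·x)² + (k·y)² = k²(x² + y²). Each prime p ≡ 1 (mod 4) is itself a sum of two squares; find a² by testing p − a² for a perfect square:
  61: 61 − 1² = 60, 61 − 2² = 57, 61 − 3² = 52, 61 − 4² = 45, 61 − 5² = 36 = 6² ⇒ 61 = 5² + 6².
  97: 97 − 1² = 96, 97 − 2² = 93, 97 − 3² = 88, 97 − 4² = 81 = 9² ⇒ 97 = 4² + 9².
  Combine using the Brahmagupta–Fibonacci identity (a² + b²)(c² + d²) = (ac − bd)² + (ad + bc)² = (ac + bd)² + (ad − bc)²:
  61 · 97 = 5917: from (5² + 6²)(4² + 9²), take (5·4 − 6·9, 5·9 + 6·4) = (20 − 54, 45 + 24) = (-34, 69); dropping signs (only squares matter) gives (34, 69); check 34² + 69² = 1156 + 4761 = 5917 ✓.
  Scale by k = 3: (3·34, 3·69) = (102, 207).
Step 4: Order so x ≤ y and verify: 102² + 207² = 10404 + 42849 = 53253 = n. ✓

n = 53253 = 102² + 207² (one valid representation with x ≤ y).


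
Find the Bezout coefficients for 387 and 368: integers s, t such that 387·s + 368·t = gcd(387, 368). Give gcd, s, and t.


Euclidean algorithm on (387, 368) — divide until remainder is 0:
  387 = 1 · 368 + 19
  368 = 19 · 19 + 7
  19 = 2 · 7 + 5
  7 = 1 · 5 + 2
  5 = 2 · 2 + 1
  2 = 2 · 1 + 0
gcd(387, 368) = 1.
Track Bezout coefficients alongside the remainders: start with r₀ = 387 = a·1 + b·0 (s = 1, t = 0) and r₁ = 368 = a·0 + b·1 (s = 0, t = 1); each new remainder r_{k+1} = r_{k-1} − q_k·r_k inherits s_{k+1} = s_{k-1} − q_k·s_k, t_{k+1} = t_{k-1} − q_k·t_k, so r_k = a·s_k + b·t_k at every step:
  q = 1: r = 19, s = 1 − 1·0 = 1, t = 0 − 1·1 = -1  (check: 387·1 + 368·(-1) = 19)
  q = 19: r = 7, s = 0 − 19·1 = -19, t = 1 − 19·(-1) = 20  (check: 387·(-19) + 368·20 = 7)
  q = 2: r = 5, s = 1 − 2·(-19) = 39, t = -1 − 2·20 = -41  (check: 387·39 + 368·(-41) = 5)
  q = 1: r = 2, s = -19 − 1·39 = -58, t = 20 − 1·(-41) = 61  (check: 387·(-58) + 368·61 = 2)
  q = 2: r = 1, s = 39 − 2·(-58) = 155, t = -41 − 2·61 = -163  (check: 387·155 + 368·(-163) = 1)
The row with r = 1 (the gcd) gives the Bezout coefficients s = 155, t = -163.
Result: 387 · (155) + 368 · (-163) = 1.

gcd(387, 368) = 1; s = 155, t = -163 (check: 387·155 + 368·(-163) = 1).


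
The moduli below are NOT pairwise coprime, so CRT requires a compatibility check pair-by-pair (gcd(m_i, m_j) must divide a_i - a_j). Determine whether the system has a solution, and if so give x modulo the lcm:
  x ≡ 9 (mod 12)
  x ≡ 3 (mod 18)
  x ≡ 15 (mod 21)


Moduli 12, 18, 21 are not pairwise coprime, so CRT works modulo lcm(m_i) when all pairwise compatibility conditions hold.
Pairwise compatibility: gcd(m_i, m_j) must divide a_i - a_j for every pair.
Merge one congruence at a time:
  Start: x ≡ 9 (mod 12).
  Combine with x ≡ 3 (mod 18): gcd(12, 18) = 6; 3 - 9 = -6, which IS divisible by 6, so compatible.
    Write x = 9 + 12·t and substitute into x ≡ 3 (mod 18): 12·t ≡ 3 − 9 = -6 (mod 18).
    Divide the congruence (and modulus) by g = 6: 2·t ≡ -1 (mod 3).
    Reduce coefficients mod 3: 2·t ≡ 2 (mod 3).
    The inverse of 2 mod 3 is 2 (since 2·2 = 4 = 1·3 + 1), so t ≡ 2·2 = 4 ≡ 1 (mod 3).
    Then x = 9 + 12·1 = 21, valid modulo lcm(12, 18) = 36: x ≡ 21 (mod 36).
  Combine with x ≡ 15 (mod 21): gcd(36, 21) = 3; 15 - 21 = -6, which IS divisible by 3, so compatible.
    Write x = 21 + 36·t and substitute into x ≡ 15 (mod 21): 36·t ≡ 15 − 21 = -6 (mod 21).
    Divide the congruence (and modulus) by g = 3: 12·t ≡ -2 (mod 7).
    Reduce coefficients mod 7: 5·t ≡ 5 (mod 7).
    The inverse of 5 mod 7 is 3 (since 5·3 = 15 = 2·7 + 1), so t ≡ 3·5 = 15 ≡ 1 (mod 7).
    Then x = 21 + 36·1 = 57, valid modulo lcm(36, 21) = 252: x ≡ 57 (mod 252).
Verify: 57 mod 12 = 9, 57 mod 18 = 3, 57 mod 21 = 15.

x ≡ 57 (mod 252).


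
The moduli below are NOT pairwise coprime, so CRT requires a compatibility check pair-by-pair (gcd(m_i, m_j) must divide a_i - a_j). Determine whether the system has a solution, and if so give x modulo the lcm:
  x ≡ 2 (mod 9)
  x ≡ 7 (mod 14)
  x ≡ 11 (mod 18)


Moduli 9, 14, 18 are not pairwise coprime, so CRT works modulo lcm(m_i) when all pairwise compatibility conditions hold.
Pairwise compatibility: gcd(m_i, m_j) must divide a_i - a_j for every pair.
Merge one congruence at a time:
  Start: x ≡ 2 (mod 9).
  Combine with x ≡ 7 (mod 14): gcd(9, 14) = 1; 7 - 2 = 5, which IS divisible by 1, so compatible.
    Write x = 2 + 9·t and substitute into x ≡ 7 (mod 14): 9·t ≡ 7 − 2 = 5 (mod 14).
    The inverse of 9 mod 14 is 11 (since 9·11 = 99 = 7·14 + 1), so t ≡ 11·5 = 55 ≡ 13 (mod 14).
    Then x = 2 + 9·13 = 119, valid modulo lcm(9, 14) = 126: x ≡ 119 (mod 126).
  Combine with x ≡ 11 (mod 18): gcd(126, 18) = 18; 11 - 119 = -108, which IS divisible by 18, so compatible.
    Write x = 119 + 126·t and substitute into x ≡ 11 (mod 18): 126·t ≡ 11 − 119 = -108 (mod 18).
    Divide the congruence (and modulus) by g = 18: 7·t ≡ -6 (mod 1).
    Modulo 1 every t works; take t = 0.
    Then x = 119 + 126·0 = 119, valid modulo lcm(126, 18) = 126: x ≡ 119 (mod 126).
Verify: 119 mod 9 = 2, 119 mod 14 = 7, 119 mod 18 = 11.

x ≡ 119 (mod 126).


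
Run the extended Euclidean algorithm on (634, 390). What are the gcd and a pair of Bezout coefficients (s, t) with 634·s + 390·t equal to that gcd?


Euclidean algorithm on (634, 390) — divide until remainder is 0:
  634 = 1 · 390 + 244
  390 = 1 · 244 + 146
  244 = 1 · 146 + 98
  146 = 1 · 98 + 48
  98 = 2 · 48 + 2
  48 = 24 · 2 + 0
gcd(634, 390) = 2.
Track Bezout coefficients alongside the remainders: start with r₀ = 634 = a·1 + b·0 (s = 1, t = 0) and r₁ = 390 = a·0 + b·1 (s = 0, t = 1); each new remainder r_{k+1} = r_{k-1} − q_k·r_k inherits s_{k+1} = s_{k-1} − q_k·s_k, t_{k+1} = t_{k-1} − q_k·t_k, so r_k = a·s_k + b·t_k at every step:
  q = 1: r = 244, s = 1 − 1·0 = 1, t = 0 − 1·1 = -1  (check: 634·1 + 390·(-1) = 244)
  q = 1: r = 146, s = 0 − 1·1 = -1, t = 1 − 1·(-1) = 2  (check: 634·(-1) + 390·2 = 146)
  q = 1: r = 98, s = 1 − 1·(-1) = 2, t = -1 − 1·2 = -3  (check: 634·2 + 390·(-3) = 98)
  q = 1: r = 48, s = -1 − 1·2 = -3, t = 2 − 1·(-3) = 5  (check: 634·(-3) + 390·5 = 48)
  q = 2: r = 2, s = 2 − 2·(-3) = 8, t = -3 − 2·5 = -13  (check: 634·8 + 390·(-13) = 2)
The row with r = 2 (the gcd) gives the Bezout coefficients s = 8, t = -13.
Result: 634 · (8) + 390 · (-13) = 2.

gcd(634, 390) = 2; s = 8, t = -13 (check: 634·8 + 390·(-13) = 2).


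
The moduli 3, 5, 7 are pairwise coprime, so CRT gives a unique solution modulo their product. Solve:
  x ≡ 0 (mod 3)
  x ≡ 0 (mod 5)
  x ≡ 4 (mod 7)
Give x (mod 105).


Moduli 3, 5, 7 are pairwise coprime; by CRT there is a unique solution modulo M = 3 · 5 · 7 = 105.
Solve pairwise, accumulating the modulus:
  Start with x ≡ 0 (mod 3).
  Combine with x ≡ 0 (mod 5): since gcd(3, 5) = 1, we get a unique residue mod 15.
    Write x = 0 + 3·t and substitute into x ≡ 0 (mod 5): 3·t ≡ 0 − 0 = 0 (mod 5).
    The inverse of 3 mod 5 is 2 (since 3·2 = 6 = 1·5 + 1), so t ≡ 2·0 = 0 ≡ 0 (mod 5).
    Then x = 0 + 3·0 = 0, valid modulo lcm(3, 5) = 15: x ≡ 0 (mod 15).
  Combine with x ≡ 4 (mod 7): since gcd(15, 7) = 1, we get a unique residue mod 105.
    Write x = 0 + 15·t and substitute into x ≡ 4 (mod 7): 15·t ≡ 4 − 0 = 4 (mod 7).
    Reduce coefficients mod 7: 1·t ≡ 4 (mod 7).
    So t ≡ 4 (mod 7).
    Then x = 0 + 15·4 = 60, valid modulo lcm(15, 7) = 105: x ≡ 60 (mod 105).
Verify: 60 mod 3 = 0 ✓, 60 mod 5 = 0 ✓, 60 mod 7 = 4 ✓.

x ≡ 60 (mod 105).


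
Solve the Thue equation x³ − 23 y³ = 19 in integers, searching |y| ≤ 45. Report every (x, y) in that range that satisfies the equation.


The equation is x³ - 23y³ = 19. For fixed y, x³ = 23·y³ + 19, so a solution requires the RHS to be a perfect cube.
Strategy: iterate y from -45 to 45, compute RHS = 23·y³ + 19, and check whether it is a (positive or negative) perfect cube.
Check small values of y:
  y = 0: RHS = 19 is not a perfect cube.
  y = 1: RHS = 42 is not a perfect cube.
  y = -1: RHS = -4 is not a perfect cube.
  y = 2: RHS = 203 is not a perfect cube.
  y = -2: RHS = -165 is not a perfect cube.
  y = 3: RHS = 640 is not a perfect cube.
  y = -3: RHS = -602 is not a perfect cube.
Continuing the search up to |y| = 45 finds no solutions either.
No (x, y) in the scanned range satisfies the equation.

No integer solutions with |y| ≤ 45.


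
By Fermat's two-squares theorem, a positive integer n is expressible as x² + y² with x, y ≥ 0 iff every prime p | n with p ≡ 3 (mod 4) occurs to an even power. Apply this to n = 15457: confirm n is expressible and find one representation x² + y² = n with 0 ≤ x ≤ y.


Step 1: Factor n = 15457 = 13 · 29 · 41.
Step 2: Check the mod-4 condition on each prime factor: 13 ≡ 1 (mod 4), exponent 1; 29 ≡ 1 (mod 4), exponent 1; 41 ≡ 1 (mod 4), exponent 1.
All primes ≡ 3 (mod 4) appear to even exponent (or don't appear), so by the two-squares theorem n IS expressible as a sum of two squares.
Step 3: Build a representation. Here n = 13 · 29 · 41 is a product of primes ≡ 1 (mod 4). Each prime p ≡ 1 (mod 4) is itself a sum of two squares; find a² by testing p − a² for a perfect square:
  13: 13 − 1² = 12, 13 − 2² = 9 = 3² ⇒ 13 = 2² + 3².
  29: 29 − 1² = 28, 29 − 2² = 25 = 5² ⇒ 29 = 2² + 5².
  41: 41 − 1² = 40, 41 − 2² = 37, 41 − 3² = 32, 41 − 4² = 25 = 5² ⇒ 41 = 4² + 5².
  Combine using the Brahmagupta–Fibonacci identity (a² + b²)(c² + d²) = (ac − bd)² + (ad + bc)² = (ac + bd)² + (ad − bc)²:
  13 · 29 = 377: from (2² + 3²)(2² + 5²), take (2·2 − 3·5, 2·5 + 3·2) = (4 − 15, 10 + 6) = (-11, 16); dropping signs (only squares matter) gives (11, 16); check 11² + 16² = 121 + 256 = 377 ✓.
  377 · 41 = 15457: from (11² + 16²)(4² + 5²), take (11·4 − 16·5, 11·5 + 16·4) = (44 − 80, 55 + 64) = (-36, 119); dropping signs (only squares matter) gives (36, 119); check 36² + 119² = 1296 + 14161 = 15457 ✓.
Step 4: Order so x ≤ y and verify: 36² + 119² = 1296 + 14161 = 15457 = n. ✓

n = 15457 = 36² + 119² (one valid representation with x ≤ y).


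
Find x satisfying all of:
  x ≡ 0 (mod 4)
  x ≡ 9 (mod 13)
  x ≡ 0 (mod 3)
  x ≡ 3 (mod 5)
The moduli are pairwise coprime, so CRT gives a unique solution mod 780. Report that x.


Product of moduli M = 4 · 13 · 3 · 5 = 780.
Merge one congruence at a time:
  Start: x ≡ 0 (mod 4).
  Combine with x ≡ 9 (mod 13); new modulus lcm = 52.
    Write x = 0 + 4·t and substitute into x ≡ 9 (mod 13): 4·t ≡ 9 − 0 = 9 (mod 13).
    The inverse of 4 mod 13 is 10 (since 4·10 = 40 = 3·13 + 1), so t ≡ 10·9 = 90 ≡ 12 (mod 13).
    Then x = 0 + 4·12 = 48, valid modulo lcm(4, 13) = 52: x ≡ 48 (mod 52).
  Combine with x ≡ 0 (mod 3); new modulus lcm = 156.
    Write x = 48 + 52·t and substitute into x ≡ 0 (mod 3): 52·t ≡ 0 − 48 = -48 (mod 3).
    Reduce coefficients mod 3: 1·t ≡ 0 (mod 3).
    So t ≡ 0 (mod 3).
    Then x = 48 + 52·0 = 48, valid modulo lcm(52, 3) = 156: x ≡ 48 (mod 156).
  Combine with x ≡ 3 (mod 5); new modulus lcm = 780.
    Write x = 48 + 156·t and substitute into x ≡ 3 (mod 5): 156·t ≡ 3 − 48 = -45 (mod 5).
    Reduce coefficients mod 5: 1·t ≡ 0 (mod 5).
    So t ≡ 0 (mod 5).
    Then x = 48 + 156·0 = 48, valid modulo lcm(156, 5) = 780: x ≡ 48 (mod 780).
Verify against each original: 48 mod 4 = 0, 48 mod 13 = 9, 48 mod 3 = 0, 48 mod 5 = 3.

x ≡ 48 (mod 780).


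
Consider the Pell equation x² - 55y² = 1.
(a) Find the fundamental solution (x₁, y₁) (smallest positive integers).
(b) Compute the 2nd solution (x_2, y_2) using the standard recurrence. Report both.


Step 1: Find the fundamental solution (x₁, y₁) of x² - 55y² = 1.
  Expand √55 as a continued fraction. a₀ = ⌊√55⌋ = 7; iterate m_{k+1} = d_k·a_k − m_k, d_{k+1} = (55 − m_{k+1}²)/d_k, a_{k+1} = ⌊(a₀ + m_{k+1})/d_{k+1}⌋ (starting m₀ = 0, d₀ = 1), with convergents p_k = a_k·p_{k-1} + p_{k-2}, q_k = a_k·q_{k-1} + q_{k-2} (p₋₁ = 1, q₋₁ = 0):
  k = 0: a₀ = 7; p₀/q₀ = 7/1; p₀² − 55·q₀² = 49 − 55 = -6.
  k = 1: m = 7, d = 6, a = ⌊(7 + 7)/6⌋ = 2; p/q = (2·7 + 1)/(2·1 + 0) = 15/2; p² − 55·q² = 225 − 220 = 5.
  k = 2: m = 5, d = 5, a = ⌊(7 + 5)/5⌋ = 2; p/q = (2·15 + 7)/(2·2 + 1) = 37/5; p² − 55·q² = 1369 − 1375 = -6.
  k = 3: m = 5, d = 6, a = ⌊(7 + 5)/6⌋ = 2; p/q = (2·37 + 15)/(2·5 + 2) = 89/12; p² − 55·q² = 7921 − 7920 = 1.
  The first convergent with p² − 55·q² = 1 gives the fundamental solution (x₁, y₁) = (89, 12).
Step 2: Apply the recurrence (x_{n+1}, y_{n+1}) = (x₁x_n + 55y₁y_n, x₁y_n + y₁x_n) repeatedly.
  From (x_1, y_1) = (89, 12): x_2 = 89·89 + 55·12·12 = 15841; y_2 = 89·12 + 12·89 = 2136.
Step 3: Verify x_2² - 55·y_2² = 250937281 - 250937280 = 1 (should be 1). ✓

(x_1, y_1) = (89, 12); (x_2, y_2) = (15841, 2136).


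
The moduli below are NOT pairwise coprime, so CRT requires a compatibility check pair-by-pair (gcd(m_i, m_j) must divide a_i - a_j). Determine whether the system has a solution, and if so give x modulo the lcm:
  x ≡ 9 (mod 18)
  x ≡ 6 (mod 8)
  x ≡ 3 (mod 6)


Moduli 18, 8, 6 are not pairwise coprime, so CRT works modulo lcm(m_i) when all pairwise compatibility conditions hold.
Pairwise compatibility: gcd(m_i, m_j) must divide a_i - a_j for every pair.
Merge one congruence at a time:
  Start: x ≡ 9 (mod 18).
  Combine with x ≡ 6 (mod 8): gcd(18, 8) = 2, and 6 - 9 = -3 is NOT divisible by 2.
    ⇒ system is inconsistent (no integer solution).

No solution (the system is inconsistent).


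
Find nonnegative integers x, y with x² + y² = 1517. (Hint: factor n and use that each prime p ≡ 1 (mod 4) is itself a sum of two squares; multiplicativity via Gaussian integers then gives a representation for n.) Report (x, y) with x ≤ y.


Step 1: Factor n = 1517 = 37 · 41.
Step 2: Check the mod-4 condition on each prime factor: 37 ≡ 1 (mod 4), exponent 1; 41 ≡ 1 (mod 4), exponent 1.
All primes ≡ 3 (mod 4) appear to even exponent (or don't appear), so by the two-squares theorem n IS expressible as a sum of two squares.
Step 3: Build a representation. Here n = 37 · 41 is a product of primes ≡ 1 (mod 4). Each prime p ≡ 1 (mod 4) is itself a sum of two squares; find a² by testing p − a² for a perfect square:
  37: 37 − 1² = 36 = 6² ⇒ 37 = 1² + 6².
  41: 41 − 1² = 40, 41 − 2² = 37, 41 − 3² = 32, 41 − 4² = 25 = 5² ⇒ 41 = 4² + 5².
  Combine using the Brahmagupta–Fibonacci identity (a² + b²)(c² + d²) = (ac − bd)² + (ad + bc)² = (ac + bd)² + (ad − bc)²:
  37 · 41 = 1517: from (1² + 6²)(4² + 5²), take (1·4 − 6·5, 1·5 + 6·4) = (4 − 30, 5 + 24) = (-26, 29); dropping signs (only squares matter) gives (26, 29); check 26² + 29² = 676 + 841 = 1517 ✓.
Step 4: Order so x ≤ y and verify: 26² + 29² = 676 + 841 = 1517 = n. ✓

n = 1517 = 26² + 29² (one valid representation with x ≤ y).


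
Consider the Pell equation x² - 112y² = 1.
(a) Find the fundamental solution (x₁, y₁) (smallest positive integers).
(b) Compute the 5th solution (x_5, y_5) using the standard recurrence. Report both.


Step 1: Find the fundamental solution (x₁, y₁) of x² - 112y² = 1.
  Expand √112 as a continued fraction. a₀ = ⌊√112⌋ = 10; iterate m_{k+1} = d_k·a_k − m_k, d_{k+1} = (112 − m_{k+1}²)/d_k, a_{k+1} = ⌊(a₀ + m_{k+1})/d_{k+1}⌋ (starting m₀ = 0, d₀ = 1), with convergents p_k = a_k·p_{k-1} + p_{k-2}, q_k = a_k·q_{k-1} + q_{k-2} (p₋₁ = 1, q₋₁ = 0):
  k = 0: a₀ = 10; p₀/q₀ = 10/1; p₀² − 112·q₀² = 100 − 112 = -12.
  k = 1: m = 10, d = 12, a = ⌊(10 + 10)/12⌋ = 1; p/q = (1·10 + 1)/(1·1 + 0) = 11/1; p² − 112·q² = 121 − 112 = 9.
  k = 2: m = 2, d = 9, a = ⌊(10 + 2)/9⌋ = 1; p/q = (1·11 + 10)/(1·1 + 1) = 21/2; p² − 112·q² = 441 − 448 = -7.
  k = 3: m = 7, d = 7, a = ⌊(10 + 7)/7⌋ = 2; p/q = (2·21 + 11)/(2·2 + 1) = 53/5; p² − 112·q² = 2809 − 2800 = 9.
  k = 4: m = 7, d = 9, a = ⌊(10 + 7)/9⌋ = 1; p/q = (1·53 + 21)/(1·5 + 2) = 74/7; p² − 112·q² = 5476 − 5488 = -12.
  k = 5: m = 2, d = 12, a = ⌊(10 + 2)/12⌋ = 1; p/q = (1·74 + 53)/(1·7 + 5) = 127/12; p² − 112·q² = 16129 − 16128 = 1.
  The first convergent with p² − 112·q² = 1 gives the fundamental solution (x₁, y₁) = (127, 12).
Step 2: Apply the recurrence (x_{n+1}, y_{n+1}) = (x₁x_n + 112y₁y_n, x₁y_n + y₁x_n) repeatedly.
  From (x_1, y_1) = (127, 12): x_2 = 127·127 + 112·12·12 = 32257; y_2 = 127·12 + 12·127 = 3048.
  From (x_2, y_2) = (32257, 3048): x_3 = 127·32257 + 112·12·3048 = 8193151; y_3 = 127·3048 + 12·32257 = 774180.
  From (x_3, y_3) = (8193151, 774180): x_4 = 127·8193151 + 112·12·774180 = 2081028097; y_4 = 127·774180 + 12·8193151 = 196638672.
  From (x_4, y_4) = (2081028097, 196638672): x_5 = 127·2081028097 + 112·12·196638672 = 528572943487; y_5 = 127·196638672 + 12·2081028097 = 49945448508.
Step 3: Verify x_5² - 112·y_5² = 279389356586511295719169 - 279389356586511295719168 = 1 (should be 1). ✓

(x_1, y_1) = (127, 12); (x_5, y_5) = (528572943487, 49945448508).
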